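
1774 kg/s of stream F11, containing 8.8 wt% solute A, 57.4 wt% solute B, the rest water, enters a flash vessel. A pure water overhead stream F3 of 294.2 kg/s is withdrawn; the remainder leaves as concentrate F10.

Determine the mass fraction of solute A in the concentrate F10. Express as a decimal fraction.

0.1055

solute A is not removed: 1774×0.088 = 156.11 kg/s of solute A enters F10.
Concentrate = 1774 − 294.2 = 1479.8 kg/s.
Mass fraction = 156.11/1479.8 = 0.1055.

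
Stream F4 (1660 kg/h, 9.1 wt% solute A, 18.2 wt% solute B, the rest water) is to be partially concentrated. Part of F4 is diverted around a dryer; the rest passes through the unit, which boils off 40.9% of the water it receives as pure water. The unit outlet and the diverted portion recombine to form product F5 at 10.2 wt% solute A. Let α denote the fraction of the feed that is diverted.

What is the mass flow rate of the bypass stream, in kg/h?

All 1660×0.091 = 151.06 kg/h of solute A reaches F5, so F5 = 151.06/0.102 = 1481 kg/h and vapour = 179.02 kg/h.
The evaporator receives (1−α)·1660 of feed at 0.727 water and removes 0.409 of that water:
0.409×0.727×(1−α)×1660 = 179.02
(1−α) = 179.02/493.59 = 0.3627;  α = 0.6373.
Bypass flow = 0.6373×1660 = 1057.9 kg/h.

1058 kg/h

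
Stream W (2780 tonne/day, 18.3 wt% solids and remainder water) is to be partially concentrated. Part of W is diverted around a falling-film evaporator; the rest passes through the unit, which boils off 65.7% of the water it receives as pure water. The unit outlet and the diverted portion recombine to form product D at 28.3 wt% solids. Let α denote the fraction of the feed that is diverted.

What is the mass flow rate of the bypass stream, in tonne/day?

949.9 tonne/day

All 2780×0.183 = 508.74 tonne/day of solids reaches D, so D = 508.74/0.283 = 1797.7 tonne/day and vapour = 982.33 tonne/day.
The evaporator receives (1−α)·2780 of feed at 0.817 water and removes 0.657 of that water:
0.657×0.817×(1−α)×2780 = 982.33
(1−α) = 982.33/1492.2 = 0.6583;  α = 0.3417.
Bypass flow = 0.3417×2780 = 949.92 tonne/day.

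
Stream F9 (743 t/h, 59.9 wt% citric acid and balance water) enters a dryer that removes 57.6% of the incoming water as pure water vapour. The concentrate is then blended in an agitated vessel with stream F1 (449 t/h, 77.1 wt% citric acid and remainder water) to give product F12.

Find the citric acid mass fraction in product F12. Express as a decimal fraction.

0.775

Vapour removed = 0.576×0.401×743 = 171.62 t/h; concentrate = 571.38 t/h.
citric acid reaching the mixer = 445.06 (from concentrate) + 449×0.771 = 791.24 t/h.
Product flow = 571.38 + 449 = 1020.4 t/h; citric acid fraction = 0.775.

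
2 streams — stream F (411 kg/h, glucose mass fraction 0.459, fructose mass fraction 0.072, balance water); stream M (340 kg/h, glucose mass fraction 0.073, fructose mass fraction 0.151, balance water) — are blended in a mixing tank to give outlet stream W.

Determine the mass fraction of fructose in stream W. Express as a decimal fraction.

0.108

Total flow out = 411 + 340 = 751 kg/h.
fructose in = 411×0.072 + 340×0.151 = 80.932 kg/h.
fructose mass fraction in W = 80.932/751 = 0.108.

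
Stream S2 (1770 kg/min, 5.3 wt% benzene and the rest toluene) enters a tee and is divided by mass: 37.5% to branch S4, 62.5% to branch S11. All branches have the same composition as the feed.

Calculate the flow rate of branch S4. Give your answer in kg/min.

Branch S4 flow = 0.375×1770 = 663.75 kg/min.

663.8 kg/min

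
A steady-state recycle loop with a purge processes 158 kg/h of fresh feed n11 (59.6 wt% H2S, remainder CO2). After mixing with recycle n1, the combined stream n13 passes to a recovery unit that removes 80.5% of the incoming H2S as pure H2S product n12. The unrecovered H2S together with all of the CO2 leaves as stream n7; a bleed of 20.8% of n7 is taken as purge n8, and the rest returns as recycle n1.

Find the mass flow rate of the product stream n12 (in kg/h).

H2S in n13: m_A = 158×0.596 + (1−0.208)·(1−0.805)·m_A, so m_A = 94.168/0.8456 = 111.37 kg/h.
Product n12 = 0.805×111.37 = 89.651 kg/h.

89.65 kg/h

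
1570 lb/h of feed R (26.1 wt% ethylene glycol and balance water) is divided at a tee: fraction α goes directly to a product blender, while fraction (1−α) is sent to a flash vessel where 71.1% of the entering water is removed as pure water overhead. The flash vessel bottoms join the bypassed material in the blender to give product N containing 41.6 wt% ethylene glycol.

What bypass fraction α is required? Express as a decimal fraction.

0.291

All 1570×0.261 = 409.77 lb/h of ethylene glycol reaches N, so N = 409.77/0.416 = 985.02 lb/h and vapour = 584.98 lb/h.
The evaporator receives (1−α)·1570 of feed at 0.739 water and removes 0.711 of that water:
0.711×0.739×(1−α)×1570 = 584.98
(1−α) = 584.98/824.92 = 0.7091;  α = 0.2909.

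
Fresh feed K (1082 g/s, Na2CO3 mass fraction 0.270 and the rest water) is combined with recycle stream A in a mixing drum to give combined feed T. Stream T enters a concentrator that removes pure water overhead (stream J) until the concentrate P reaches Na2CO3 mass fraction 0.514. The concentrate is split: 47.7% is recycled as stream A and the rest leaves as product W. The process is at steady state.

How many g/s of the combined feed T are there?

1600 g/s

Overall Na2CO3 balance (none leaves overhead): Na2CO3 in fresh feed = Na2CO3 in product, i.e. 1082×0.270 = (1−0.477)·P·0.514.
P = 292.14/(0.514×0.523) = 1086.7 g/s.
Recycle A = 0.477×1086.7 = 518.38 g/s.
Combined feed T = 1082 + 518.38 = 1600.4 g/s.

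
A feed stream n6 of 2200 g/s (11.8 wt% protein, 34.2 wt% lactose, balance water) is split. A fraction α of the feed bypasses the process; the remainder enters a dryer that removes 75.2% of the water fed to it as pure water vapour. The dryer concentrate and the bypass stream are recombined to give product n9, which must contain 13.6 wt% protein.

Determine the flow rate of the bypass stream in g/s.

All 2200×0.118 = 259.6 g/s of protein reaches n9, so n9 = 259.6/0.136 = 1908.8 g/s and vapour = 291.18 g/s.
The evaporator receives (1−α)·2200 of feed at 0.540 water and removes 0.752 of that water:
0.752×0.540×(1−α)×2200 = 291.18
(1−α) = 291.18/893.38 = 0.3259;  α = 0.6741.
Bypass flow = 0.6741×2200 = 1483 g/s.

1483 g/s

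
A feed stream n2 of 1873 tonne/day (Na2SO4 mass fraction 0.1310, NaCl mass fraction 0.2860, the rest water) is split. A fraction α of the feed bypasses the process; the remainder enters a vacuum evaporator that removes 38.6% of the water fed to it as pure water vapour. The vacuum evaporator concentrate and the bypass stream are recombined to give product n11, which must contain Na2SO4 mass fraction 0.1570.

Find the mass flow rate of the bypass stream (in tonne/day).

494.7 tonne/day

All 1873×0.131 = 245.36 tonne/day of Na2SO4 reaches n11, so n11 = 245.36/0.157 = 1562.8 tonne/day and vapour = 310.18 tonne/day.
The evaporator receives (1−α)·1873 of feed at 0.583 water and removes 0.386 of that water:
0.386×0.583×(1−α)×1873 = 310.18
(1−α) = 310.18/421.5 = 0.7359;  α = 0.2641.
Bypass flow = 0.2641×1873 = 494.66 tonne/day.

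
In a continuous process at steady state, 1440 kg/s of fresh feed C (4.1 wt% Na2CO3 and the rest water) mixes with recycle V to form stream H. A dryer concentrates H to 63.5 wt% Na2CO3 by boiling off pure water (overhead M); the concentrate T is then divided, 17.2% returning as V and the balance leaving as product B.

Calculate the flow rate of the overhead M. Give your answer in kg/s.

1347 kg/s

Overall Na2CO3 balance (none leaves overhead): Na2CO3 in fresh feed = Na2CO3 in product, i.e. 1440×0.041 = (1−0.172)·T·0.635.
T = 59.04/(0.635×0.828) = 112.29 kg/s.
Recycle V = 0.172×112.29 = 19.314 kg/s.
Combined feed H = 1440 + 19.314 = 1459.3 kg/s.
Overhead M = H − T = 1459.3 − 112.29 = 1347 kg/s.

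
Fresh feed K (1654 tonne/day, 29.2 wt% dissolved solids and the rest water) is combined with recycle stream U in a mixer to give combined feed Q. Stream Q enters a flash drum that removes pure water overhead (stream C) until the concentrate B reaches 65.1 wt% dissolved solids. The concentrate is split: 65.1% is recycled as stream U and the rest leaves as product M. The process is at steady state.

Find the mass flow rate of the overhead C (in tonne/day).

912.1 tonne/day

Overall dissolved solids balance (none leaves overhead): dissolved solids in fresh feed = dissolved solids in product, i.e. 1654×0.292 = (1−0.651)·B·0.651.
B = 482.97/(0.651×0.349) = 2125.7 tonne/day.
Recycle U = 0.651×2125.7 = 1383.9 tonne/day.
Combined feed Q = 1654 + 1383.9 = 3037.9 tonne/day.
Overhead C = Q − B = 3037.9 − 2125.7 = 912.11 tonne/day.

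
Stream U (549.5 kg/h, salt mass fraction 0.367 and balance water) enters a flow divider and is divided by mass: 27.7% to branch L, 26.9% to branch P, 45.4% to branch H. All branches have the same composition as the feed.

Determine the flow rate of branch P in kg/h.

Branch P flow = 0.269×549.5 = 147.82 kg/h.

147.8 kg/h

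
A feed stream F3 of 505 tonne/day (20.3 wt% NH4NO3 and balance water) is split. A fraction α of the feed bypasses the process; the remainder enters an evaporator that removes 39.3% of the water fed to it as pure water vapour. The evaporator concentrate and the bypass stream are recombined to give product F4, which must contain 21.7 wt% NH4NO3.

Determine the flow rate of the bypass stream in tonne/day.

401 tonne/day

All 505×0.203 = 102.52 tonne/day of NH4NO3 reaches F4, so F4 = 102.52/0.217 = 472.42 tonne/day and vapour = 32.581 tonne/day.
The evaporator receives (1−α)·505 of feed at 0.797 water and removes 0.393 of that water:
0.393×0.797×(1−α)×505 = 32.581
(1−α) = 32.581/158.18 = 0.2060;  α = 0.7940.
Bypass flow = 0.7940×505 = 400.98 tonne/day.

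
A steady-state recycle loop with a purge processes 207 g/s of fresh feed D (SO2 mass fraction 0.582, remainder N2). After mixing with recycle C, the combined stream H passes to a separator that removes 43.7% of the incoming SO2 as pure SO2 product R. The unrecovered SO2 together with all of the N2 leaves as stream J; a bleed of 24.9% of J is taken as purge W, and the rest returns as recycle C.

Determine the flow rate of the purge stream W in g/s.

115.8 g/s

N2 enters only via D and leaves only via the purge: 207×0.418 = 0.249×(N2 in J), and the separator passes all N2, so N2 in H = N2 in J = 347.49 g/s.
SO2 in H: m_A = 207×0.582 + (1−0.249)·(1−0.437)·m_A, so m_A = 120.47/0.5772 = 208.73 g/s.
J = (1−0.437)×208.73 + 347.49 = 465.01 g/s.
Purge W = 0.249×465.01 = 115.79 g/s.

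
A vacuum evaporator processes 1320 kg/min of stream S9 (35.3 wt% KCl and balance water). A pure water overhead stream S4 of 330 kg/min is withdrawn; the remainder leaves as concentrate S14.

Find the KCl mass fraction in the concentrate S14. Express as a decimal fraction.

0.471

KCl is not removed: 1320×0.353 = 465.96 kg/min of KCl enters S14.
Concentrate = 1320 − 330 = 990 kg/min.
Mass fraction = 465.96/990 = 0.471.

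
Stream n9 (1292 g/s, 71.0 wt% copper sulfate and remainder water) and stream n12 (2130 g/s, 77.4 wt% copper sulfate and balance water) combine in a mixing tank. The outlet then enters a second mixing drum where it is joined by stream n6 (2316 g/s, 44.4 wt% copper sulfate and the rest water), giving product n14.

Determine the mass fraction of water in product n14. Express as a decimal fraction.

0.374

Overall, product flow = 5738 g/s.
water in = 1292×0.290 + 2130×0.226 + 2316×0.556 = 2143.8 g/s.
water fraction in n14 = 0.374.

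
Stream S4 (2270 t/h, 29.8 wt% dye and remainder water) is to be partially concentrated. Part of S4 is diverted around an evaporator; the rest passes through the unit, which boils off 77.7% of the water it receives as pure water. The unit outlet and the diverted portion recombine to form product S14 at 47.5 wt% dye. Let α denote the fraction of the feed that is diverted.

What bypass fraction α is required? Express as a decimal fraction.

0.317

All 2270×0.298 = 676.46 t/h of dye reaches S14, so S14 = 676.46/0.475 = 1424.1 t/h and vapour = 845.87 t/h.
The evaporator receives (1−α)·2270 of feed at 0.702 water and removes 0.777 of that water:
0.777×0.702×(1−α)×2270 = 845.87
(1−α) = 845.87/1238.2 = 0.6832;  α = 0.3168.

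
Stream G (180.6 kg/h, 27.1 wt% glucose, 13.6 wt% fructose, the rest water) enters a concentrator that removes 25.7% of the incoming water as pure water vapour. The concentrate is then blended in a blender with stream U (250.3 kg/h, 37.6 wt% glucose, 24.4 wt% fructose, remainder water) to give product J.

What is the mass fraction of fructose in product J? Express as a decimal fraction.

0.2123

Vapour removed = 0.257×0.593×180.6 = 27.524 kg/h; concentrate = 153.08 kg/h.
fructose reaching the mixer = 24.562 (from concentrate) + 250.3×0.244 = 85.635 kg/h.
Product flow = 153.08 + 250.3 = 403.38 kg/h; fructose fraction = 0.2123.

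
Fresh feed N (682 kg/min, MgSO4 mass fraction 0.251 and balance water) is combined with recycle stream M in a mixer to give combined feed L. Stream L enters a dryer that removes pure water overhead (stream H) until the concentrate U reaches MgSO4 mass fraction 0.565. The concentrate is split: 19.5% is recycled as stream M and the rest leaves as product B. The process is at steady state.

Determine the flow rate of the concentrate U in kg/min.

Overall MgSO4 balance (none leaves overhead): MgSO4 in fresh feed = MgSO4 in product, i.e. 682×0.251 = (1−0.195)·U·0.565.
U = 171.18/(0.565×0.805) = 376.37 kg/min.

376.4 kg/min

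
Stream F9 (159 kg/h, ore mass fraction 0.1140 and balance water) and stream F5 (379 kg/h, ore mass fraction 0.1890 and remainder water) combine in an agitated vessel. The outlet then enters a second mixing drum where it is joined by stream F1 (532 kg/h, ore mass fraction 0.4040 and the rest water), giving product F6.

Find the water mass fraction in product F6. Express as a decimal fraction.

Overall, product flow = 1070 kg/h.
water in = 159×0.886 + 379×0.811 + 532×0.596 = 765.32 kg/h.
water fraction in F6 = 0.7152.

0.7152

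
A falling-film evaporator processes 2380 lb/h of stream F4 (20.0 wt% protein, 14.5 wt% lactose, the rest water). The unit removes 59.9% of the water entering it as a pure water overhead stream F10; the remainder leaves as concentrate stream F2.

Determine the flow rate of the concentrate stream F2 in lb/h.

water entering = 2380×0.655 = 1558.9 lb/h; overhead removed = 0.599×1558.9 = 933.78 lb/h.
Concentrate = 2380 − 933.78 = 1446.2 lb/h.

1446 lb/h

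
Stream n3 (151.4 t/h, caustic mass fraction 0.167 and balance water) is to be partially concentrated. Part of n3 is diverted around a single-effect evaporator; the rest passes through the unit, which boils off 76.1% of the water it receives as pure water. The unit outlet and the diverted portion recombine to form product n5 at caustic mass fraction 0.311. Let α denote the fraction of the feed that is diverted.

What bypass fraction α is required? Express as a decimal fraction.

0.270

All 151.4×0.167 = 25.284 t/h of caustic reaches n5, so n5 = 25.284/0.311 = 81.298 t/h and vapour = 70.102 t/h.
The evaporator receives (1−α)·151.4 of feed at 0.833 water and removes 0.761 of that water:
0.761×0.833×(1−α)×151.4 = 70.102
(1−α) = 70.102/95.974 = 0.7304;  α = 0.2696.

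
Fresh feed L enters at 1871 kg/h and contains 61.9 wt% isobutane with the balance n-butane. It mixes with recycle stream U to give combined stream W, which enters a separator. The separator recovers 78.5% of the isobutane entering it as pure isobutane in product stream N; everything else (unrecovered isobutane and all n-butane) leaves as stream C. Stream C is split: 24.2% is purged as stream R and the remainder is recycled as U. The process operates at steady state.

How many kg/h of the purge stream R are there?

n-butane enters only via L and leaves only via the purge: 1871×0.381 = 0.242×(n-butane in C), and the separator passes all n-butane, so n-butane in W = n-butane in C = 2945.7 kg/h.
isobutane in W: m_A = 1871×0.619 + (1−0.242)·(1−0.785)·m_A, so m_A = 1158.1/0.8370 = 1383.6 kg/h.
C = (1−0.785)×1383.6 + 2945.7 = 3243.1 kg/h.
Purge R = 0.242×3243.1 = 784.84 kg/h.

784.8 kg/h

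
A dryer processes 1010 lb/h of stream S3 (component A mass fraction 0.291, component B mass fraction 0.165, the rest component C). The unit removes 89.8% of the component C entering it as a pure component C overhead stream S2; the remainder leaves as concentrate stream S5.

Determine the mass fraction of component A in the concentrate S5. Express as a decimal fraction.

component A is not removed: 1010×0.291 = 293.91 lb/h of component A enters S5.
component C entering = 1010×0.544 = 549.44 lb/h; overhead removed = 0.898×549.44 = 493.4 lb/h.
Concentrate = 1010 − 493.4 = 516.6 lb/h.
Mass fraction = 293.91/516.6 = 0.569.

0.569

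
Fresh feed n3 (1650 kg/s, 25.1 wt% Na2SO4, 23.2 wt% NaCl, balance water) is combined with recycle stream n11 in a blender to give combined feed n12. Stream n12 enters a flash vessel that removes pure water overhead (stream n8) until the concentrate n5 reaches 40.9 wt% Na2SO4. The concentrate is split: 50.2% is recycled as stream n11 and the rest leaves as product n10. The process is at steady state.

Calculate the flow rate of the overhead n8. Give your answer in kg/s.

637.4 kg/s

Overall Na2SO4 balance (none leaves overhead): Na2SO4 in fresh feed = Na2SO4 in product, i.e. 1650×0.251 = (1−0.502)·n5·0.409.
n5 = 414.15/(0.409×0.498) = 2033.3 kg/s.
Recycle n11 = 0.502×2033.3 = 1020.7 kg/s.
Combined feed n12 = 1650 + 1020.7 = 2670.7 kg/s.
Overhead n8 = n12 − n5 = 2670.7 − 2033.3 = 637.41 kg/s.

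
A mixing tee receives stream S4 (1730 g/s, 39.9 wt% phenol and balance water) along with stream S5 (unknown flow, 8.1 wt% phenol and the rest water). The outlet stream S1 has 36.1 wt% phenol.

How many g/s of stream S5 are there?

Let S5 be the unknown flow. Total out = 1730 + S5.
phenol balance: 690.27 + 0.081·S5 = 0.361·(1730 + S5)
(0.081 − 0.361)·S5 = 0.361×1730 − 690.27 = -65.74
S5 = -65.74 / -0.280 = 234.79 g/s

234.8 g/s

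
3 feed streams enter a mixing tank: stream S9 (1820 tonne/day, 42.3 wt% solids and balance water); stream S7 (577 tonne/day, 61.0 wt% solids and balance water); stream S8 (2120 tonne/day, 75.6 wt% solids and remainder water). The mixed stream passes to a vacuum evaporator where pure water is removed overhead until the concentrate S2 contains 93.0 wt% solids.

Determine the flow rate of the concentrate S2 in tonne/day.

solids entering = 1820×0.423 + 577×0.610 + 2120×0.756 = 2724.6 tonne/day.
All solids reports to S2, so S2 = 2724.6/0.930 = 2929.6 tonne/day.

2930 tonne/day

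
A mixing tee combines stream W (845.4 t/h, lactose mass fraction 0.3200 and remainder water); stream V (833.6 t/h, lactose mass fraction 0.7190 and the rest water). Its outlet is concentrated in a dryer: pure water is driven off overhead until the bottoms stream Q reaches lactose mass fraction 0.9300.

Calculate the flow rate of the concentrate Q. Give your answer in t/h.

935.4 t/h

lactose entering = 845.4×0.320 + 833.6×0.719 = 869.89 t/h.
All lactose reports to Q, so Q = 869.89/0.930 = 935.36 t/h.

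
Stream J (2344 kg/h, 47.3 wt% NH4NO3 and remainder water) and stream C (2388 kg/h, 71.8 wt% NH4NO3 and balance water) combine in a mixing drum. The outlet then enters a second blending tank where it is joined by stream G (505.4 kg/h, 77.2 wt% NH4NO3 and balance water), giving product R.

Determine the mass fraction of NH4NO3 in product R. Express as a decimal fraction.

Overall, product flow = 5237.4 kg/h.
NH4NO3 in = 2344×0.473 + 2388×0.718 + 505.4×0.772 = 3213.5 kg/h.
NH4NO3 fraction in R = 0.614.

0.614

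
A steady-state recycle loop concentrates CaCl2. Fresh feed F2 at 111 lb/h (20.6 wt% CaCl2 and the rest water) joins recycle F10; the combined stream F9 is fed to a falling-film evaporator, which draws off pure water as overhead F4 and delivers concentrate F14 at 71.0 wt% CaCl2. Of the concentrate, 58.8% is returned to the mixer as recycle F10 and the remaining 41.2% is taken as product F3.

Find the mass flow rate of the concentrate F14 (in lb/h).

Overall CaCl2 balance (none leaves overhead): CaCl2 in fresh feed = CaCl2 in product, i.e. 111×0.206 = (1−0.588)·F14·0.710.
F14 = 22.866/(0.710×0.412) = 78.169 lb/h.

78.17 lb/h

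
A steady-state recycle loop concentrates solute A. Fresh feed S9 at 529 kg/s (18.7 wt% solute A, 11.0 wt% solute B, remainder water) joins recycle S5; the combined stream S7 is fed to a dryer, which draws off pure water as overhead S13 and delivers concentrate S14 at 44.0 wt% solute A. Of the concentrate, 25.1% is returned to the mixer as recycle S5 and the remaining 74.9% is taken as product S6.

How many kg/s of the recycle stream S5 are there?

75.34 kg/s

Overall solute A balance (none leaves overhead): solute A in fresh feed = solute A in product, i.e. 529×0.187 = (1−0.251)·S14·0.440.
S14 = 98.923/(0.440×0.749) = 300.17 kg/s.
Recycle S5 = 0.251×300.17 = 75.342 kg/s.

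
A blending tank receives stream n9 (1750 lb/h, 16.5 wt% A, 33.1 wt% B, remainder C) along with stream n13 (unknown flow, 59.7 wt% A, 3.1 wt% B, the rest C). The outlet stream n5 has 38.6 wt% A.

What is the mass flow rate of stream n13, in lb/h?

1833 lb/h

Let n13 be the unknown flow. Total out = 1750 + n13.
A balance: 288.75 + 0.597·n13 = 0.386·(1750 + n13)
(0.597 − 0.386)·n13 = 0.386×1750 − 288.75 = 386.75
n13 = 386.75 / 0.211 = 1832.9 lb/h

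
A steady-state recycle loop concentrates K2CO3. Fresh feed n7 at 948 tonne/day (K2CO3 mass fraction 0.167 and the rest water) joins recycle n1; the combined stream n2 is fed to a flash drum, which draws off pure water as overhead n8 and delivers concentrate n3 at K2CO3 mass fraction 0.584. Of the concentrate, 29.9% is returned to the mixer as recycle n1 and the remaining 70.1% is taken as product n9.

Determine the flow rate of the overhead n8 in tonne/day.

676.9 tonne/day

Overall K2CO3 balance (none leaves overhead): K2CO3 in fresh feed = K2CO3 in product, i.e. 948×0.167 = (1−0.299)·n3·0.584.
n3 = 158.32/(0.584×0.701) = 386.72 tonne/day.
Recycle n1 = 0.299×386.72 = 115.63 tonne/day.
Combined feed n2 = 948 + 115.63 = 1063.6 tonne/day.
Overhead n8 = n2 − n3 = 1063.6 − 386.72 = 676.91 tonne/day.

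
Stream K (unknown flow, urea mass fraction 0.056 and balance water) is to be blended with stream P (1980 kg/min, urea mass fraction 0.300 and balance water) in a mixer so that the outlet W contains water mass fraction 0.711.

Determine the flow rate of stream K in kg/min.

93.48 kg/min

Let K be the unknown flow. Total out = 1980 + K.
water balance: 1386 + 0.944·K = 0.711·(1980 + K)
(0.944 − 0.711)·K = 0.711×1980 − 1386 = 21.78
K = 21.78 / 0.233 = 93.476 kg/min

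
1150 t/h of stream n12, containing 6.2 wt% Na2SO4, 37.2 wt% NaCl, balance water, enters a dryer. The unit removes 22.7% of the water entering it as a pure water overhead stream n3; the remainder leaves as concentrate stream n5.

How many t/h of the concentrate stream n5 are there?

water entering = 1150×0.566 = 650.9 t/h; overhead removed = 0.227×650.9 = 147.75 t/h.
Concentrate = 1150 − 147.75 = 1002.2 t/h.

1002 t/h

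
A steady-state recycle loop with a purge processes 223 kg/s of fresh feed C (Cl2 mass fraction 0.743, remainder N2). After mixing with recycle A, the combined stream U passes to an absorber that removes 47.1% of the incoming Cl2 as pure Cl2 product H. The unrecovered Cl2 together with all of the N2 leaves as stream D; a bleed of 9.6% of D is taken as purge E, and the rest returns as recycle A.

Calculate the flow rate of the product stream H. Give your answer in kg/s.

Cl2 in U: m_A = 223×0.743 + (1−0.096)·(1−0.471)·m_A, so m_A = 165.69/0.5218 = 317.54 kg/s.
Product H = 0.471×317.54 = 149.56 kg/s.

149.6 kg/s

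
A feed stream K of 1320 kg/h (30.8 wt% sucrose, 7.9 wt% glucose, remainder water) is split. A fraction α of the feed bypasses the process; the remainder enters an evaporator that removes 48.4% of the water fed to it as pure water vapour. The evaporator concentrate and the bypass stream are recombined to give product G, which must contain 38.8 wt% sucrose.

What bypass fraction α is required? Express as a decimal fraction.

All 1320×0.308 = 406.56 kg/h of sucrose reaches G, so G = 406.56/0.388 = 1047.8 kg/h and vapour = 272.16 kg/h.
The evaporator receives (1−α)·1320 of feed at 0.613 water and removes 0.484 of that water:
0.484×0.613×(1−α)×1320 = 272.16
(1−α) = 272.16/391.63 = 0.6949;  α = 0.3051.

0.305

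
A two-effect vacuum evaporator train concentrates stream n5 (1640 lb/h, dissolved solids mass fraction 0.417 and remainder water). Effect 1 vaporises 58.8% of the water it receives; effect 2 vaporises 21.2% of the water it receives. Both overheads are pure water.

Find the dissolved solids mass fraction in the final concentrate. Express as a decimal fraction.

water in feed = 1640×0.583 = 956.12 lb/h.
After stage 1: water left = (1−0.588)×956.12 = 393.92; stream total = 1077.8 lb/h.
After stage 2: water left = (1−0.212)×393.92 = 310.41; final concentrate = 994.29 lb/h.
dissolved solids fraction = 683.88/994.29 = 0.688.

0.688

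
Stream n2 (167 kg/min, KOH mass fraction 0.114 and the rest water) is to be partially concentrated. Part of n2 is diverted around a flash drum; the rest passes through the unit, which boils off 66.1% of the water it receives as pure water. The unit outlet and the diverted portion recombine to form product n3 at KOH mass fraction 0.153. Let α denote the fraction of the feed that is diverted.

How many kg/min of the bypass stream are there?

94.31 kg/min

All 167×0.114 = 19.038 kg/min of KOH reaches n3, so n3 = 19.038/0.153 = 124.43 kg/min and vapour = 42.569 kg/min.
The evaporator receives (1−α)·167 of feed at 0.886 water and removes 0.661 of that water:
0.661×0.886×(1−α)×167 = 42.569
(1−α) = 42.569/97.803 = 0.4352;  α = 0.5648.
Bypass flow = 0.5648×167 = 94.313 kg/min.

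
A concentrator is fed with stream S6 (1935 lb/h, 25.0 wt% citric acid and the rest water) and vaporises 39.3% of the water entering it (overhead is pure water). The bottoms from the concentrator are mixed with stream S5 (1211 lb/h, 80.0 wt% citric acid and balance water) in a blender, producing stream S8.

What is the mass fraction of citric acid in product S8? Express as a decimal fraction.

Vapour removed = 0.393×0.750×1935 = 570.34 lb/h; concentrate = 1364.7 lb/h.
citric acid reaching the mixer = 483.75 (from concentrate) + 1211×0.800 = 1452.6 lb/h.
Product flow = 1364.7 + 1211 = 2575.7 lb/h; citric acid fraction = 0.564.

0.564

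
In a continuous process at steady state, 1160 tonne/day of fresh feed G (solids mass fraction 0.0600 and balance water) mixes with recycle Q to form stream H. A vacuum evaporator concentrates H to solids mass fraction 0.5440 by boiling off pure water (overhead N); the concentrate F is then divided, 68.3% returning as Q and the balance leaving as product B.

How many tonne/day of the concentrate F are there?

Overall solids balance (none leaves overhead): solids in fresh feed = solids in product, i.e. 1160×0.060 = (1−0.683)·F·0.544.
F = 69.6/(0.544×0.317) = 403.6 tonne/day.

403.6 tonne/day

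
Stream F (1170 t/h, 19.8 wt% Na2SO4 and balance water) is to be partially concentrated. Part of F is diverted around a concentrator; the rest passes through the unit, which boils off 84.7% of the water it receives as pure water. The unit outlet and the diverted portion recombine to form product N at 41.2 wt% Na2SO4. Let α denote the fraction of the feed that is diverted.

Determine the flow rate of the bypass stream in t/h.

275.4 t/h

All 1170×0.198 = 231.66 t/h of Na2SO4 reaches N, so N = 231.66/0.412 = 562.28 t/h and vapour = 607.72 t/h.
The evaporator receives (1−α)·1170 of feed at 0.802 water and removes 0.847 of that water:
0.847×0.802×(1−α)×1170 = 607.72
(1−α) = 607.72/794.77 = 0.7646;  α = 0.2354.
Bypass flow = 0.2354×1170 = 275.37 t/h.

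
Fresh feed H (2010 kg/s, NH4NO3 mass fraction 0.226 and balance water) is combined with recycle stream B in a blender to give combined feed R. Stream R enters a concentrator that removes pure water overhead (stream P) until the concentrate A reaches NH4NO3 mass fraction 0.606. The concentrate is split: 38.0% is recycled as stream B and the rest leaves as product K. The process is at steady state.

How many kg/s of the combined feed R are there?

2469 kg/s

Overall NH4NO3 balance (none leaves overhead): NH4NO3 in fresh feed = NH4NO3 in product, i.e. 2010×0.226 = (1−0.380)·A·0.606.
A = 454.26/(0.606×0.620) = 1209 kg/s.
Recycle B = 0.380×1209 = 459.43 kg/s.
Combined feed R = 2010 + 459.43 = 2469.4 kg/s.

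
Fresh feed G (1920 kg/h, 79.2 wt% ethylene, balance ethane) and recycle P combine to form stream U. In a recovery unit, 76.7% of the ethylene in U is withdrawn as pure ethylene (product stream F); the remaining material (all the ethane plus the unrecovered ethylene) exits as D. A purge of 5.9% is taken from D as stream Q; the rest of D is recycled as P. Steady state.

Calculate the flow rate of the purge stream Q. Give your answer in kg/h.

426.1 kg/h

ethane enters only via G and leaves only via the purge: 1920×0.208 = 0.059×(ethane in D), and the recovery unit passes all ethane, so ethane in U = ethane in D = 6768.8 kg/h.
ethylene in U: m_A = 1920×0.792 + (1−0.059)·(1−0.767)·m_A, so m_A = 1520.6/0.7807 = 1947.7 kg/h.
D = (1−0.767)×1947.7 + 6768.8 = 7222.6 kg/h.
Purge Q = 0.059×7222.6 = 426.13 kg/h.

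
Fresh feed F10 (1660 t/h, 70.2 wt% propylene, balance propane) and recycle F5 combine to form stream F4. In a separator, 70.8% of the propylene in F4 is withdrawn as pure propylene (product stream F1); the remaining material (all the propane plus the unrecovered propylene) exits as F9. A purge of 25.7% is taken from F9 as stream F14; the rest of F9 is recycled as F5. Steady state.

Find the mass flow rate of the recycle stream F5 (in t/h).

propane enters only via F10 and leaves only via the purge: 1660×0.298 = 0.257×(propane in F9), and the separator passes all propane, so propane in F4 = propane in F9 = 1924.8 t/h.
propylene in F4: m_A = 1660×0.702 + (1−0.257)·(1−0.708)·m_A, so m_A = 1165.3/0.7830 = 1488.2 t/h.
F9 = (1−0.708)×1488.2 + 1924.8 = 2359.4 t/h.
Recycle F5 = (1−0.257)×2359.4 = 1753 t/h.

1753 t/h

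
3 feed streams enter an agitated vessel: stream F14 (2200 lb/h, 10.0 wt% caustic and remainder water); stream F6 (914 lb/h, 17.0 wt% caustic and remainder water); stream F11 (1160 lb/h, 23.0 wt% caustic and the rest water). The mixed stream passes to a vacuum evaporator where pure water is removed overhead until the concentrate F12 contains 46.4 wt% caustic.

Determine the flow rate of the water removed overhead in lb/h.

caustic entering = 2200×0.100 + 914×0.170 + 1160×0.230 = 642.18 lb/h.
All caustic reports to F12, so F12 = 642.18/0.464 = 1384 lb/h.
Total feed = 4274 lb/h; overhead = 4274 − 1384 = 2890 lb/h.

2890 lb/h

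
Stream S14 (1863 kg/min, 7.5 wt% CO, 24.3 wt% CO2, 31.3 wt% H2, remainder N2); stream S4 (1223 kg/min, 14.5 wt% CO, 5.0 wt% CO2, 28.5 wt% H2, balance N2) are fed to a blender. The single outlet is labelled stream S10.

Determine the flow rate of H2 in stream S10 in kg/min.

931.7 kg/min

H2 out = H2 in = 1863×0.313 + 1223×0.285 = 931.67 kg/min.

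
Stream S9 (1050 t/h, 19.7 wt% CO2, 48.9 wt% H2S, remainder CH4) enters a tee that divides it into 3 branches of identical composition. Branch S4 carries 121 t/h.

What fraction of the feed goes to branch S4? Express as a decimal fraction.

0.115

Fraction to S4 = 121/1050 = 0.1152.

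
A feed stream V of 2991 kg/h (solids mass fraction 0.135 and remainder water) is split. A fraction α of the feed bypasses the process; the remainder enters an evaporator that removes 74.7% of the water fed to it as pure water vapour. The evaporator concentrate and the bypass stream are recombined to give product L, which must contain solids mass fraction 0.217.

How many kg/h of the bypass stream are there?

All 2991×0.135 = 403.79 kg/h of solids reaches L, so L = 403.79/0.217 = 1860.8 kg/h and vapour = 1130.2 kg/h.
The evaporator receives (1−α)·2991 of feed at 0.865 water and removes 0.747 of that water:
0.747×0.865×(1−α)×2991 = 1130.2
(1−α) = 1130.2/1932.6 = 0.5848;  α = 0.4152.
Bypass flow = 0.4152×2991 = 1241.8 kg/h.

1242 kg/h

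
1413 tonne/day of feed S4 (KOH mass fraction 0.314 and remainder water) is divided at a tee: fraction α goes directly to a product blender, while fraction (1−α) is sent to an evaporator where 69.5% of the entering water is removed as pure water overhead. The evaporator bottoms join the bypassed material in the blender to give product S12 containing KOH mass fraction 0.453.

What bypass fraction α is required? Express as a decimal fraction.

All 1413×0.314 = 443.68 tonne/day of KOH reaches S12, so S12 = 443.68/0.453 = 979.43 tonne/day and vapour = 433.57 tonne/day.
The evaporator receives (1−α)·1413 of feed at 0.686 water and removes 0.695 of that water:
0.695×0.686×(1−α)×1413 = 433.57
(1−α) = 433.57/673.68 = 0.6436;  α = 0.3564.

0.356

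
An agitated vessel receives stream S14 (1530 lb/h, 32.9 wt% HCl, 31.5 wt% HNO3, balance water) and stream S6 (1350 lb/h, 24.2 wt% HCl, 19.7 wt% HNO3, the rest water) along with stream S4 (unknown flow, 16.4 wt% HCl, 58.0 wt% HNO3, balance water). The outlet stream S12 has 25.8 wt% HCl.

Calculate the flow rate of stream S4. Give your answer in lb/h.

Let S4 be the unknown flow. Total out = 2880 + S4.
HCl balance: 830.07 + 0.164·S4 = 0.258·(2880 + S4)
(0.164 − 0.258)·S4 = 0.258×2880 − 830.07 = -87.03
S4 = -87.03 / -0.094 = 925.85 lb/h

925.9 lb/h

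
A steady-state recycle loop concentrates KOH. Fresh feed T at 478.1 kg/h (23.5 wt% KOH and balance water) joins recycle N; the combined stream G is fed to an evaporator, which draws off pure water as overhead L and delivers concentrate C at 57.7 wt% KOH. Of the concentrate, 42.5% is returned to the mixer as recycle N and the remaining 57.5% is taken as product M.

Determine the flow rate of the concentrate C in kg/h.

338.6 kg/h

Overall KOH balance (none leaves overhead): KOH in fresh feed = KOH in product, i.e. 478.1×0.235 = (1−0.425)·C·0.577.
C = 112.35/(0.577×0.575) = 338.64 kg/h.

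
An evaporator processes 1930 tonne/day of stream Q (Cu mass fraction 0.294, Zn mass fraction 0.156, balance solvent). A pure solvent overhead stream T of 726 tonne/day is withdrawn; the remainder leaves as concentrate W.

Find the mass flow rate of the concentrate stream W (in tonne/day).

1204 tonne/day

Concentrate = 1930 − 726 = 1204 tonne/day.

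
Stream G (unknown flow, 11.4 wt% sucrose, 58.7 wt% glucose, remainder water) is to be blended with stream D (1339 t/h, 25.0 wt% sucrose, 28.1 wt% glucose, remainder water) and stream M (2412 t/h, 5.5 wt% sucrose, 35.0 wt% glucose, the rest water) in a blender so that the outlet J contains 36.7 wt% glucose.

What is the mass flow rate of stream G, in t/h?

709.8 t/h

Let G be the unknown flow. Total out = 3751 + G.
glucose balance: 1220.5 + 0.587·G = 0.367·(3751 + G)
(0.587 − 0.367)·G = 0.367×3751 − 1220.5 = 156.16
G = 156.16 / 0.220 = 709.81 t/h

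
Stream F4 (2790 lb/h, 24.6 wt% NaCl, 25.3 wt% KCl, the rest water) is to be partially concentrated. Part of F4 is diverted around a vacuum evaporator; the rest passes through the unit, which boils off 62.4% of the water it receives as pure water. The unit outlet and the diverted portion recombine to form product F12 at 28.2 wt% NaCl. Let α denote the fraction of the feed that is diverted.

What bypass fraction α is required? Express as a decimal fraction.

All 2790×0.246 = 686.34 lb/h of NaCl reaches F12, so F12 = 686.34/0.282 = 2433.8 lb/h and vapour = 356.17 lb/h.
The evaporator receives (1−α)·2790 of feed at 0.501 water and removes 0.624 of that water:
0.624×0.501×(1−α)×2790 = 356.17
(1−α) = 356.17/872.22 = 0.4083;  α = 0.5917.

0.592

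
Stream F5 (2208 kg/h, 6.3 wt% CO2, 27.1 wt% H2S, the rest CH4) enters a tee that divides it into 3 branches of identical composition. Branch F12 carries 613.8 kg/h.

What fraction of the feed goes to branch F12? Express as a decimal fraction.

Fraction to F12 = 613.8/2208 = 0.2780.

0.278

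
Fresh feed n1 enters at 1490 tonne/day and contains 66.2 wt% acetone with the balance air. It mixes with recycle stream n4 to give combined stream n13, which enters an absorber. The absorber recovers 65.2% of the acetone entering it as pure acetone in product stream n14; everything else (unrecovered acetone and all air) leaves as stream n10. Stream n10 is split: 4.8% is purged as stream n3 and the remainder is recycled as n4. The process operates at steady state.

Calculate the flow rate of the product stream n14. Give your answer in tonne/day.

acetone in n13: m_A = 1490×0.662 + (1−0.048)·(1−0.652)·m_A, so m_A = 986.38/0.6687 = 1475.1 tonne/day.
Product n14 = 0.652×1475.1 = 961.74 tonne/day.

961.7 tonne/day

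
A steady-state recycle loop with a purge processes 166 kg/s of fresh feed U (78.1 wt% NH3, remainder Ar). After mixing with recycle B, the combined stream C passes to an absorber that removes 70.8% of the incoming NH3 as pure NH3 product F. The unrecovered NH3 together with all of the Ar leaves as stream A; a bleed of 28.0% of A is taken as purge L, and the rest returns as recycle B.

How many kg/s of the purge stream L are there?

Ar enters only via U and leaves only via the purge: 166×0.219 = 0.280×(Ar in A), and the absorber passes all Ar, so Ar in C = Ar in A = 129.84 kg/s.
NH3 in C: m_A = 166×0.781 + (1−0.280)·(1−0.708)·m_A, so m_A = 129.65/0.7898 = 164.16 kg/s.
A = (1−0.708)×164.16 + 129.84 = 177.77 kg/s.
Purge L = 0.280×177.77 = 49.776 kg/s.

49.78 kg/s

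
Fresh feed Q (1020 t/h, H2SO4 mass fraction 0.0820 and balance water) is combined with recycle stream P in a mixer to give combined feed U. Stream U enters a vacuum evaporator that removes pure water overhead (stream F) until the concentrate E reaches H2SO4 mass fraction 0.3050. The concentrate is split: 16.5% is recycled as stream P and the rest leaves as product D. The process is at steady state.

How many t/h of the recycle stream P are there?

Overall H2SO4 balance (none leaves overhead): H2SO4 in fresh feed = H2SO4 in product, i.e. 1020×0.082 = (1−0.165)·E·0.305.
E = 83.64/(0.305×0.835) = 328.42 t/h.
Recycle P = 0.165×328.42 = 54.189 t/h.

54.19 t/h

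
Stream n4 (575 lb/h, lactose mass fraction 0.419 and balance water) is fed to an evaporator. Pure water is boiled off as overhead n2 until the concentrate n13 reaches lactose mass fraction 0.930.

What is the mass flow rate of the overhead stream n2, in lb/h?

lactose is conserved: 575×0.419 = 240.92 lb/h all reports to the concentrate.
Concentrate = 240.92/(target fraction) = 259.06 lb/h.
Overhead = 575 − 259.06 = 315.94 lb/h.

315.9 lb/h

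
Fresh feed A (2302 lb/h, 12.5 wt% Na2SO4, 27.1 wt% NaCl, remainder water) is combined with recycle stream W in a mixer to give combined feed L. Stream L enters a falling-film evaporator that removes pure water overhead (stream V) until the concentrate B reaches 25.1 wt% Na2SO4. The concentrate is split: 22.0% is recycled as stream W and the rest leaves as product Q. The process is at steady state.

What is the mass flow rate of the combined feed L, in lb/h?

2625 lb/h

Overall Na2SO4 balance (none leaves overhead): Na2SO4 in fresh feed = Na2SO4 in product, i.e. 2302×0.125 = (1−0.220)·B·0.251.
B = 287.75/(0.251×0.780) = 1469.8 lb/h.
Recycle W = 0.220×1469.8 = 323.35 lb/h.
Combined feed L = 2302 + 323.35 = 2625.3 lb/h.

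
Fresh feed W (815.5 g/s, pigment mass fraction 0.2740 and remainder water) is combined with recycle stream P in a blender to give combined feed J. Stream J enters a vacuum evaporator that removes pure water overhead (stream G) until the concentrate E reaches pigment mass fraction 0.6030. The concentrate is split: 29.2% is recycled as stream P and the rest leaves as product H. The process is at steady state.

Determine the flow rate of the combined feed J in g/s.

968.3 g/s

Overall pigment balance (none leaves overhead): pigment in fresh feed = pigment in product, i.e. 815.5×0.274 = (1−0.292)·E·0.603.
E = 223.45/(0.603×0.708) = 523.39 g/s.
Recycle P = 0.292×523.39 = 152.83 g/s.
Combined feed J = 815.5 + 152.83 = 968.33 g/s.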